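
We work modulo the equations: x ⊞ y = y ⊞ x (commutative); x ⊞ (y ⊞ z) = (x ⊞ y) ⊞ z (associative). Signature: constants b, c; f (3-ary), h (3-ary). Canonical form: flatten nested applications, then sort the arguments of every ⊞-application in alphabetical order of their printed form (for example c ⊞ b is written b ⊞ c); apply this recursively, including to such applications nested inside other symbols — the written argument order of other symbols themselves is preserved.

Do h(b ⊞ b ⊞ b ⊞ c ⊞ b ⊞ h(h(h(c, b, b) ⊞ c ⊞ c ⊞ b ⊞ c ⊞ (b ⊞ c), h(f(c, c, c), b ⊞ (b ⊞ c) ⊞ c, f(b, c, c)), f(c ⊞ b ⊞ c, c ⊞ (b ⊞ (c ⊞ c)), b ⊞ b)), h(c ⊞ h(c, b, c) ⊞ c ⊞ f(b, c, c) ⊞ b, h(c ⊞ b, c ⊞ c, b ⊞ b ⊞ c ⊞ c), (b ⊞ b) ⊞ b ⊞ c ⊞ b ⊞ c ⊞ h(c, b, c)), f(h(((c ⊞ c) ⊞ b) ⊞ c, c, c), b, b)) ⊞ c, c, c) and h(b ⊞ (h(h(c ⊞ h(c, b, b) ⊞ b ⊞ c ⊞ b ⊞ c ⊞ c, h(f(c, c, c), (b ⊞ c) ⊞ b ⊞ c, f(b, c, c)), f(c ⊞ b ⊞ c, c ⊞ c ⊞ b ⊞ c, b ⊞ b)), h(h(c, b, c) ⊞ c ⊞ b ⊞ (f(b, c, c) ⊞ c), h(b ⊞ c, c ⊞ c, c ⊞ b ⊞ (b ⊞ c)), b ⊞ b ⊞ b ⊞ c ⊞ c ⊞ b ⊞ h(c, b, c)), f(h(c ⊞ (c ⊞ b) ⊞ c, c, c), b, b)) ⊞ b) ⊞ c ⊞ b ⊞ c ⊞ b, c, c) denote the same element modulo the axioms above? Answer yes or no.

Answer: yes — both canonical forms are h(b ⊞ b ⊞ b ⊞ b ⊞ c ⊞ c ⊞ h(h(b ⊞ b ⊞ c ⊞ c ⊞ c ⊞ c ⊞ h(c, b, b), h(f(c, c, c), b ⊞ b ⊞ c ⊞ c, f(b, c, c)), f(b ⊞ c ⊞ c, b ⊞ c ⊞ c ⊞ c, b ⊞ b)), h(b ⊞ c ⊞ c ⊞ f(b, c, c) ⊞ h(c, b, c), h(b ⊞ c, c ⊞ c, b ⊞ b ⊞ c ⊞ c), b ⊞ b ⊞ b ⊞ b ⊞ c ⊞ c ⊞ h(c, b, c)), f(h(b ⊞ c ⊞ c ⊞ c, c, c), b, b)), c, c)

Derivation:
Left:  h(b ⊞ b ⊞ b ⊞ c ⊞ b ⊞ h(h(h(c, b, b) ⊞ c ⊞ c ⊞ b ⊞ c ⊞ (b ⊞ c), h(f(c, c, c), b ⊞ (b ⊞ c) ⊞ c, f(b, c, c)), f(c ⊞ b ⊞ c, c ⊞ (b ⊞ (c ⊞ c)), b ⊞ b)), h(c ⊞ h(c, b, c) ⊞ c ⊞ f(b, c, c) ⊞ b, h(c ⊞ b, c ⊞ c, b ⊞ b ⊞ c ⊞ c), (b ⊞ b) ⊞ b ⊞ c ⊞ b ⊞ c ⊞ h(c, b, c)), f(h(((c ⊞ c) ⊞ b) ⊞ c, c, c), b, b)) ⊞ c, c, c)
  Work inside:  b ⊞ b ⊞ b ⊞ c ⊞ b ⊞ h(h(h(c, b, b) ⊞ c ⊞ c ⊞ b ⊞ c ⊞ (b ⊞ c), h(f(c, c, c), b ⊞ (b ⊞ c) ⊞ c, f(b, c, c)), f(c ⊞ b ⊞ c, c ⊞ (b ⊞ (c ⊞ c)), b ⊞ b)), h(c ⊞ h(c, b, c) ⊞ c ⊞ f(b, c, c) ⊞ b, h(c ⊞ b, c ⊞ c, b ⊞ b ⊞ c ⊞ c), (b ⊞ b) ⊞ b ⊞ c ⊞ b ⊞ c ⊞ h(c, b, c)), f(h(((c ⊞ c) ⊞ b) ⊞ c, c, c), b, b)) ⊞ c
  Canonicalize subterm:  h(h(h(c, b, b) ⊞ c ⊞ c ⊞ b ⊞ c ⊞ (b ⊞ c), h(f(c, c, c), b ⊞ (b ⊞ c) ⊞ c, f(b, c, c)), f(c ⊞ b ⊞ c, c ⊞ (b ⊞ (c ⊞ c)), b ⊞ b)), h(c ⊞ h(c, b, c) ⊞ c ⊞ f(b, c, c) ⊞ b, h(c ⊞ b, c ⊞ c, b ⊞ b ⊞ c ⊞ c), (b ⊞ b) ⊞ b ⊞ c ⊞ b ⊞ c ⊞ h(c, b, c)), f(h(((c ⊞ c) ⊞ b) ⊞ c, c, c), b, b))  →  h(h(b ⊞ b ⊞ c ⊞ c ⊞ c ⊞ c ⊞ h(c, b, b), h(f(c, c, c), b ⊞ b ⊞ c ⊞ c, f(b, c, c)), f(b ⊞ c ⊞ c, b ⊞ c ⊞ c ⊞ c, b ⊞ b)), h(b ⊞ c ⊞ c ⊞ f(b, c, c) ⊞ h(c, b, c), h(b ⊞ c, c ⊞ c, b ⊞ b ⊞ c ⊞ c), b ⊞ b ⊞ b ⊞ b ⊞ c ⊞ c ⊞ h(c, b, c)), f(h(b ⊞ c ⊞ c ⊞ c, c, c), b, b))
  Order the arguments:  b ⊞ b ⊞ b ⊞ b ⊞ c ⊞ c ⊞ h(h(b ⊞ b ⊞ c ⊞ c ⊞ c ⊞ c ⊞ h(c, b, b), h(f(c, c, c), b ⊞ b ⊞ c ⊞ c, f(b, c, c)), f(b ⊞ c ⊞ c, b ⊞ c ⊞ c ⊞ c, b ⊞ b)), h(b ⊞ c ⊞ c ⊞ f(b, c, c) ⊞ h(c, b, c), h(b ⊞ c, c ⊞ c, b ⊞ b ⊞ c ⊞ c), b ⊞ b ⊞ b ⊞ b ⊞ c ⊞ c ⊞ h(c, b, c)), f(h(b ⊞ c ⊞ c ⊞ c, c, c), b, b))
  Reassemble:  h(b ⊞ b ⊞ b ⊞ b ⊞ c ⊞ c ⊞ h(h(b ⊞ b ⊞ c ⊞ c ⊞ c ⊞ c ⊞ h(c, b, b), h(f(c, c, c), b ⊞ b ⊞ c ⊞ c, f(b, c, c)), f(b ⊞ c ⊞ c, b ⊞ c ⊞ c ⊞ c, b ⊞ b)), h(b ⊞ c ⊞ c ⊞ f(b, c, c) ⊞ h(c, b, c), h(b ⊞ c, c ⊞ c, b ⊞ b ⊞ c ⊞ c), b ⊞ b ⊞ b ⊞ b ⊞ c ⊞ c ⊞ h(c, b, c)), f(h(b ⊞ c ⊞ c ⊞ c, c, c), b, b)), c, c)
Right:  h(b ⊞ (h(h(c ⊞ h(c, b, b) ⊞ b ⊞ c ⊞ b ⊞ c ⊞ c, h(f(c, c, c), (b ⊞ c) ⊞ b ⊞ c, f(b, c, c)), f(c ⊞ b ⊞ c, c ⊞ c ⊞ b ⊞ c, b ⊞ b)), h(h(c, b, c) ⊞ c ⊞ b ⊞ (f(b, c, c) ⊞ c), h(b ⊞ c, c ⊞ c, c ⊞ b ⊞ (b ⊞ c)), b ⊞ b ⊞ b ⊞ c ⊞ c ⊞ b ⊞ h(c, b, c)), f(h(c ⊞ (c ⊞ b) ⊞ c, c, c), b, b)) ⊞ b) ⊞ c ⊞ b ⊞ c ⊞ b, c, c)
  Focus inside:  b ⊞ (h(h(c ⊞ h(c, b, b) ⊞ b ⊞ c ⊞ b ⊞ c ⊞ c, h(f(c, c, c), (b ⊞ c) ⊞ b ⊞ c, f(b, c, c)), f(c ⊞ b ⊞ c, c ⊞ c ⊞ b ⊞ c, b ⊞ b)), h(h(c, b, c) ⊞ c ⊞ b ⊞ (f(b, c, c) ⊞ c), h(b ⊞ c, c ⊞ c, c ⊞ b ⊞ (b ⊞ c)), b ⊞ b ⊞ b ⊞ c ⊞ c ⊞ b ⊞ h(c, b, c)), f(h(c ⊞ (c ⊞ b) ⊞ c, c, c), b, b)) ⊞ b) ⊞ c ⊞ b ⊞ c ⊞ b
  Merge nested applications:  b ⊞ h(h(c ⊞ h(c, b, b) ⊞ b ⊞ c ⊞ b ⊞ c ⊞ c, h(f(c, c, c), (b ⊞ c) ⊞ b ⊞ c, f(b, c, c)), f(c ⊞ b ⊞ c, c ⊞ c ⊞ b ⊞ c, b ⊞ b)), h(h(c, b, c) ⊞ c ⊞ b ⊞ (f(b, c, c) ⊞ c), h(b ⊞ c, c ⊞ c, c ⊞ b ⊞ (b ⊞ c)), b ⊞ b ⊞ b ⊞ c ⊞ c ⊞ b ⊞ h(c, b, c)), f(h(c ⊞ (c ⊞ b) ⊞ c, c, c), b, b)) ⊞ b ⊞ c ⊞ b ⊞ c ⊞ b
  Canonicalize subterm:  h(h(c ⊞ h(c, b, b) ⊞ b ⊞ c ⊞ b ⊞ c ⊞ c, h(f(c, c, c), (b ⊞ c) ⊞ b ⊞ c, f(b, c, c)), f(c ⊞ b ⊞ c, c ⊞ c ⊞ b ⊞ c, b ⊞ b)), h(h(c, b, c) ⊞ c ⊞ b ⊞ (f(b, c, c) ⊞ c), h(b ⊞ c, c ⊞ c, c ⊞ b ⊞ (b ⊞ c)), b ⊞ b ⊞ b ⊞ c ⊞ c ⊞ b ⊞ h(c, b, c)), f(h(c ⊞ (c ⊞ b) ⊞ c, c, c), b, b))  →  h(h(b ⊞ b ⊞ c ⊞ c ⊞ c ⊞ c ⊞ h(c, b, b), h(f(c, c, c), b ⊞ b ⊞ c ⊞ c, f(b, c, c)), f(b ⊞ c ⊞ c, b ⊞ c ⊞ c ⊞ c, b ⊞ b)), h(b ⊞ c ⊞ c ⊞ f(b, c, c) ⊞ h(c, b, c), h(b ⊞ c, c ⊞ c, b ⊞ b ⊞ c ⊞ c), b ⊞ b ⊞ b ⊞ b ⊞ c ⊞ c ⊞ h(c, b, c)), f(h(b ⊞ c ⊞ c ⊞ c, c, c), b, b))
  Sort:  b ⊞ b ⊞ b ⊞ b ⊞ c ⊞ c ⊞ h(h(b ⊞ b ⊞ c ⊞ c ⊞ c ⊞ c ⊞ h(c, b, b), h(f(c, c, c), b ⊞ b ⊞ c ⊞ c, f(b, c, c)), f(b ⊞ c ⊞ c, b ⊞ c ⊞ c ⊞ c, b ⊞ b)), h(b ⊞ c ⊞ c ⊞ f(b, c, c) ⊞ h(c, b, c), h(b ⊞ c, c ⊞ c, b ⊞ b ⊞ c ⊞ c), b ⊞ b ⊞ b ⊞ b ⊞ c ⊞ c ⊞ h(c, b, c)), f(h(b ⊞ c ⊞ c ⊞ c, c, c), b, b))
  Rebuild:  h(b ⊞ b ⊞ b ⊞ b ⊞ c ⊞ c ⊞ h(h(b ⊞ b ⊞ c ⊞ c ⊞ c ⊞ c ⊞ h(c, b, b), h(f(c, c, c), b ⊞ b ⊞ c ⊞ c, f(b, c, c)), f(b ⊞ c ⊞ c, b ⊞ c ⊞ c ⊞ c, b ⊞ b)), h(b ⊞ c ⊞ c ⊞ f(b, c, c) ⊞ h(c, b, c), h(b ⊞ c, c ⊞ c, b ⊞ b ⊞ c ⊞ c), b ⊞ b ⊞ b ⊞ b ⊞ c ⊞ c ⊞ h(c, b, c)), f(h(b ⊞ c ⊞ c ⊞ c, c, c), b, b)), c, c)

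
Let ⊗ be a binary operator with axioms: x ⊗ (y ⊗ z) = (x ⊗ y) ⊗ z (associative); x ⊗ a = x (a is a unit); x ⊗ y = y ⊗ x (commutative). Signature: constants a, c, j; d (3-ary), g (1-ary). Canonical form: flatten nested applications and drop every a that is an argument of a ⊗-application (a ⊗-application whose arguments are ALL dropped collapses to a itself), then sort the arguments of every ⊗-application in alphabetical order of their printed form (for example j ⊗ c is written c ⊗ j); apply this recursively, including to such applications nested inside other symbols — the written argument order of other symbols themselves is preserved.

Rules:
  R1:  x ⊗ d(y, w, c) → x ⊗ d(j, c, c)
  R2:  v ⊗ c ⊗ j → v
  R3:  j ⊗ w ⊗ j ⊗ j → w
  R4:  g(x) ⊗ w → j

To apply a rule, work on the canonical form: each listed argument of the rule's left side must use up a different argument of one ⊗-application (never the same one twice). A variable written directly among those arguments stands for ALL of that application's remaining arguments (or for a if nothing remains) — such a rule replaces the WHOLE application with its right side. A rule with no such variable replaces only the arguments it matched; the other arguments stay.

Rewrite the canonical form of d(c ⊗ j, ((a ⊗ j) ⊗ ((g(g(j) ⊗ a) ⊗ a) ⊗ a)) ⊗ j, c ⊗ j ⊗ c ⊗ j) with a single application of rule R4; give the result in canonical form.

Answer: d(c ⊗ j, j, c ⊗ c ⊗ j ⊗ j)

Derivation:
Canonical form:  d(c ⊗ j, g(g(j)) ⊗ j ⊗ j, c ⊗ c ⊗ j ⊗ j)
R4 matches:  uses g(g(j));  w := j ⊗ j, x := g(j)
The variable takes the whole remainder — replace the entire application.
Result:  d(c ⊗ j, j, c ⊗ c ⊗ j ⊗ j)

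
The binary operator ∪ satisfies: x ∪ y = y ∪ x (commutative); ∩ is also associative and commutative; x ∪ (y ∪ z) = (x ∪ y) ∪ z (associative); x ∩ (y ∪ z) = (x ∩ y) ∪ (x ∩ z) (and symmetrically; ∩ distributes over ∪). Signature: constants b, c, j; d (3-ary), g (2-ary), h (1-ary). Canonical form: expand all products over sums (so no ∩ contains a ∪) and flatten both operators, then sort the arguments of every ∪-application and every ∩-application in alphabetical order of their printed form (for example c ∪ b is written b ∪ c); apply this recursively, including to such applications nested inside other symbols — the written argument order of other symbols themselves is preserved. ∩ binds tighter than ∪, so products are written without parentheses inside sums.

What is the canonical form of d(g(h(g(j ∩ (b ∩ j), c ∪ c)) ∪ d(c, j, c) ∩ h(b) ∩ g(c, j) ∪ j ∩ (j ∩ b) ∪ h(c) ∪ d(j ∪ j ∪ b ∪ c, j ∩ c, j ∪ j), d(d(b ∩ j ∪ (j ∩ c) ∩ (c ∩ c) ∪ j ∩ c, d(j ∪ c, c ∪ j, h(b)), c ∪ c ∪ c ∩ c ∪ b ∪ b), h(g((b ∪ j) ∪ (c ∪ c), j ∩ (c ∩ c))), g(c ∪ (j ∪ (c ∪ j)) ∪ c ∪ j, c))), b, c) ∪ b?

Answer: b ∪ d(g(b ∩ j ∩ j ∪ d(b ∪ c ∪ j ∪ j, c ∩ j, j ∪ j) ∪ d(c, j, c) ∩ g(c, j) ∩ h(b) ∪ h(c) ∪ h(g(b ∩ j ∩ j, c ∪ c)), d(d(b ∩ j ∪ c ∩ c ∩ c ∩ j ∪ c ∩ j, d(c ∪ j, c ∪ j, h(b)), b ∪ b ∪ c ∪ c ∪ c ∩ c), h(g(b ∪ c ∪ c ∪ j, c ∩ c ∩ j)), g(c ∪ c ∪ c ∪ j ∪ j ∪ j, c))), b, c)

Derivation:
Un-nest:  d(g(b ∩ j ∩ j ∪ d(b ∪ c ∪ j ∪ j, c ∩ j, j ∪ j) ∪ d(c, j, c) ∩ g(c, j) ∩ h(b) ∪ h(c) ∪ h(g(b ∩ j ∩ j, c ∪ c)), d(d(b ∩ j ∪ c ∩ c ∩ c ∩ j ∪ c ∩ j, d(c ∪ j, c ∪ j, h(b)), b ∪ b ∪ c ∪ c ∪ c ∩ c), h(g(b ∪ c ∪ c ∪ j, c ∩ c ∩ j)), g(c ∪ c ∪ c ∪ j ∪ j ∪ j, c))), b, c) ∪ b
Order the arguments:  b ∪ d(g(b ∩ j ∩ j ∪ d(b ∪ c ∪ j ∪ j, c ∩ j, j ∪ j) ∪ d(c, j, c) ∩ g(c, j) ∩ h(b) ∪ h(c) ∪ h(g(b ∩ j ∩ j, c ∪ c)), d(d(b ∩ j ∪ c ∩ c ∩ c ∩ j ∪ c ∩ j, d(c ∪ j, c ∪ j, h(b)), b ∪ b ∪ c ∪ c ∪ c ∩ c), h(g(b ∪ c ∪ c ∪ j, c ∩ c ∩ j)), g(c ∪ c ∪ c ∪ j ∪ j ∪ j, c))), b, c)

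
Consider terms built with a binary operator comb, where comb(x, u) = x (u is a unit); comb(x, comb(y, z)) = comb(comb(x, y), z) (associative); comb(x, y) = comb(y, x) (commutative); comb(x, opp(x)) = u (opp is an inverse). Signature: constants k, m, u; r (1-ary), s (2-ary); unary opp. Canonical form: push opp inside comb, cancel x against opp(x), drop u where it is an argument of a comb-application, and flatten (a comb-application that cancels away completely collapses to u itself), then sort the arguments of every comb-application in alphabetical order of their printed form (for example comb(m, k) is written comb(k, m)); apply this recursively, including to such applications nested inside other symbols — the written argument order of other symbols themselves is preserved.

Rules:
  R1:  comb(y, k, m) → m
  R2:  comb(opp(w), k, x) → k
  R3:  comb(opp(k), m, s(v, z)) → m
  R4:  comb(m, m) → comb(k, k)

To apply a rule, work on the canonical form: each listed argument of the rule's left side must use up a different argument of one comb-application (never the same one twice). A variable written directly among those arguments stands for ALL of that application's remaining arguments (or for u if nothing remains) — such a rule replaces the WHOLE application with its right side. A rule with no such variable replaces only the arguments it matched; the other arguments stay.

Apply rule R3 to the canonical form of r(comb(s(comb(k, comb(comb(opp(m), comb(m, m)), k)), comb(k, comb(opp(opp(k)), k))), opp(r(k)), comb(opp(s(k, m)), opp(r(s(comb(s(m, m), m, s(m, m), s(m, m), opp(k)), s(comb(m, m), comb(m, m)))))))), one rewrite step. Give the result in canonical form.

Answer: r(comb(opp(r(k)), opp(r(s(comb(m, s(m, m), s(m, m)), s(comb(m, m), comb(m, m))))), opp(s(k, m)), s(comb(k, k, m), comb(k, k, k))))

Derivation:
Canonical form:  r(comb(opp(r(k)), opp(r(s(comb(m, opp(k), s(m, m), s(m, m), s(m, m)), s(comb(m, m), comb(m, m))))), opp(s(k, m)), s(comb(k, k, m), comb(k, k, k))))
Match R3:  consume m, opp(k), s(m, m);  v := m, z := m
Result:  r(comb(opp(r(k)), opp(r(s(comb(m, s(m, m), s(m, m)), s(comb(m, m), comb(m, m))))), opp(s(k, m)), s(comb(k, k, m), comb(k, k, k))))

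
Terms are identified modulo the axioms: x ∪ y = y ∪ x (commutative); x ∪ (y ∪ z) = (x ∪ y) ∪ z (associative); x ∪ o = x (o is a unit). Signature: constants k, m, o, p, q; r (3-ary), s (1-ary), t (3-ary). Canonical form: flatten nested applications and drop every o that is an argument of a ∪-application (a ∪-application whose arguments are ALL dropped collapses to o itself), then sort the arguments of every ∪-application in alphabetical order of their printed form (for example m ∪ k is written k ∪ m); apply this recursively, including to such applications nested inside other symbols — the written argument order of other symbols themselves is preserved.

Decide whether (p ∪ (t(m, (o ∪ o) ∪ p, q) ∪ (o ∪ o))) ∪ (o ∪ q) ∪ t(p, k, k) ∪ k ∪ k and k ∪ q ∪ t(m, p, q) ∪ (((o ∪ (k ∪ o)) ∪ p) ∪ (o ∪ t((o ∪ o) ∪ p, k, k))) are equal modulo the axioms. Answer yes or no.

Answer: yes — both canonical forms are k ∪ k ∪ p ∪ q ∪ t(m, p, q) ∪ t(p, k, k)

Derivation:
Left:  (p ∪ (t(m, (o ∪ o) ∪ p, q) ∪ (o ∪ o))) ∪ (o ∪ q) ∪ t(p, k, k) ∪ k ∪ k
  Un-nest:  p ∪ t(m, (o ∪ o) ∪ p, q) ∪ o ∪ o ∪ o ∪ q ∪ t(p, k, k) ∪ k ∪ k
  Inside:  t(m, (o ∪ o) ∪ p, q)  →  t(m, p, q)
  Drop the unit:  drop o (×3)
  Sort arguments:  k ∪ k ∪ p ∪ q ∪ t(m, p, q) ∪ t(p, k, k)
Right:  k ∪ q ∪ t(m, p, q) ∪ (((o ∪ (k ∪ o)) ∪ p) ∪ (o ∪ t((o ∪ o) ∪ p, k, k)))
  Merge nested applications:  k ∪ q ∪ t(m, p, q) ∪ o ∪ k ∪ o ∪ p ∪ o ∪ t((o ∪ o) ∪ p, k, k)
  Simplify inside:  t((o ∪ o) ∪ p, k, k)  →  t(p, k, k)
  Unit:  drop o (×3)
  Order the arguments:  k ∪ k ∪ p ∪ q ∪ t(m, p, q) ∪ t(p, k, k)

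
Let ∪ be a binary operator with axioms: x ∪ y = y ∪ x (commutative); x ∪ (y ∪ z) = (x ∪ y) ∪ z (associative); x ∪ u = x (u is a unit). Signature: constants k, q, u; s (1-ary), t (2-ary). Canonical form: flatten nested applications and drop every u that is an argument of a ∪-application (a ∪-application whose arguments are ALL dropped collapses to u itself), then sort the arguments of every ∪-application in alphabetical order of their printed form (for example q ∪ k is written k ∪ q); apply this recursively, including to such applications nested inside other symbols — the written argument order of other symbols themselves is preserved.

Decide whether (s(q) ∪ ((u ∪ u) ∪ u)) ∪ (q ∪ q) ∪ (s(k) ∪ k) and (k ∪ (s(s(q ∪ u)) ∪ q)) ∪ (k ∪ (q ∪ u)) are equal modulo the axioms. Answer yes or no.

Answer: no — k ∪ q ∪ q ∪ s(k) ∪ s(q) vs k ∪ k ∪ q ∪ q ∪ s(s(q))

Derivation:
Left:  (s(q) ∪ ((u ∪ u) ∪ u)) ∪ (q ∪ q) ∪ (s(k) ∪ k)
  Un-nest:  s(q) ∪ u ∪ u ∪ u ∪ q ∪ q ∪ s(k) ∪ k
  Drop the unit:  drop u (×3)
  Sort:  k ∪ q ∪ q ∪ s(k) ∪ s(q)
Right:  (k ∪ (s(s(q ∪ u)) ∪ q)) ∪ (k ∪ (q ∪ u))
  Un-nest:  k ∪ s(s(q ∪ u)) ∪ q ∪ k ∪ q ∪ u
  Simplify inside:  s(s(q ∪ u))  →  s(s(q))
  Drop the unit:  drop u
  Order the arguments:  k ∪ k ∪ q ∪ q ∪ s(s(q))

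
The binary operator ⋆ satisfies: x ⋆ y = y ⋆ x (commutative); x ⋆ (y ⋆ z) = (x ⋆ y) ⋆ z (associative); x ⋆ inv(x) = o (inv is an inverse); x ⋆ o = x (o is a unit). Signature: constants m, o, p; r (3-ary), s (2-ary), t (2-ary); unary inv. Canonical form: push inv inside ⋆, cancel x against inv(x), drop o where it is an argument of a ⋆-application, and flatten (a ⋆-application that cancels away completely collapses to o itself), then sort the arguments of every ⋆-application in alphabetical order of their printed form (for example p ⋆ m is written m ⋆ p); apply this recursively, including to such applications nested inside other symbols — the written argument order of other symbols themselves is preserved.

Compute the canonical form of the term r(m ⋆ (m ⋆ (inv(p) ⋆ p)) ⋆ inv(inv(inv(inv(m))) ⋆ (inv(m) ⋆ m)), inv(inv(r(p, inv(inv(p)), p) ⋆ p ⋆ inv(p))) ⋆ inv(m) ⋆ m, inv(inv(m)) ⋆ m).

Answer: r(m ⋆ m ⋆ m, r(p, p, p), m ⋆ m)

Derivation:
Descend into:  m ⋆ (m ⋆ (inv(p) ⋆ p)) ⋆ inv(inv(inv(inv(m))) ⋆ (inv(m) ⋆ m))
Push inv inside:  distribute inv over ⋆ and collapse double inv
Inverses cancel:  p cancels
Combine occurrences:  m ⋆ m ⋆ m
Rebuild:  r(m ⋆ m ⋆ m, r(p, p, p), m ⋆ m)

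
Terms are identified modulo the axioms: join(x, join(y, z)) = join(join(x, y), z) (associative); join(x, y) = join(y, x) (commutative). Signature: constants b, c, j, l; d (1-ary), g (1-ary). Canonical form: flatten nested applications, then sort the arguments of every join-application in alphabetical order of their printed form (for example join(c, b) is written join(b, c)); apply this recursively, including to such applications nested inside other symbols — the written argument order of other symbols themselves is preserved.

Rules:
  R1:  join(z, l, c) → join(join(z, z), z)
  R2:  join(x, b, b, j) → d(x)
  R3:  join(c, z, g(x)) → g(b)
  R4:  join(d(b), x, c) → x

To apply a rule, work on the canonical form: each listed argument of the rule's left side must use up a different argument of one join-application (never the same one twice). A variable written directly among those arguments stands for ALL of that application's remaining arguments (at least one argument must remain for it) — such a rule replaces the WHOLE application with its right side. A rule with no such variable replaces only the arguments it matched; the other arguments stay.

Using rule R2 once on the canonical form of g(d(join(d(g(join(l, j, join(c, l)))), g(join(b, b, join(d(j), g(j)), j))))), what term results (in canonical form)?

Answer: g(d(join(d(g(join(c, j, l, l))), g(d(join(d(j), g(j)))))))

Derivation:
Canonical form:  g(d(join(d(g(join(c, j, l, l))), g(join(b, b, d(j), g(j), j)))))
Match R2:  consume b, b, j;  x := join(d(j), g(j))
The extension variable absorbs all remaining arguments, so the whole application is rewritten.
Giving:  g(d(join(d(g(join(c, j, l, l))), g(d(join(d(j), g(j)))))))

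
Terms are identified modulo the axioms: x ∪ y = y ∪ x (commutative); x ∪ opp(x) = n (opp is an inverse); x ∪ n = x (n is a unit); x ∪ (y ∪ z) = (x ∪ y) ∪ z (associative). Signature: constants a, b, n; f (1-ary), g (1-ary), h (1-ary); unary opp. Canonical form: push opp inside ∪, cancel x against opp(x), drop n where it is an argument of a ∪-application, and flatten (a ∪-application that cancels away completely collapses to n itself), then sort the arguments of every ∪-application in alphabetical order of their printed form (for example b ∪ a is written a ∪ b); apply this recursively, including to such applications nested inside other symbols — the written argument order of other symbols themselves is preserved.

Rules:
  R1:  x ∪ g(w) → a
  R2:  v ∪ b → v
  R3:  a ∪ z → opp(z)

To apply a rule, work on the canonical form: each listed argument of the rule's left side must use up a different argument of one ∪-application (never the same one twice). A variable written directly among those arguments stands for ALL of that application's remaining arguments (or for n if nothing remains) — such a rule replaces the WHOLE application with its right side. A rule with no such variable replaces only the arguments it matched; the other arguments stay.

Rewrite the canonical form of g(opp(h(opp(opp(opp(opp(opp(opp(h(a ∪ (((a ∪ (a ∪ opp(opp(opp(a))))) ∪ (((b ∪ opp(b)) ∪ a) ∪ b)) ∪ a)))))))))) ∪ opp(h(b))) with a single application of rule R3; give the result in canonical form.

Canonical form:  g(opp(h(b)) ∪ opp(h(h(a ∪ a ∪ a ∪ a ∪ b))))
R3 matches:  uses a;  z := a ∪ a ∪ a ∪ b
Every leftover argument binds to the variable; the entire application is replaced.
Giving:  g(opp(h(b)) ∪ opp(h(h(opp(a) ∪ opp(a) ∪ opp(a) ∪ opp(b)))))

Answer: g(opp(h(b)) ∪ opp(h(h(opp(a) ∪ opp(a) ∪ opp(a) ∪ opp(b)))))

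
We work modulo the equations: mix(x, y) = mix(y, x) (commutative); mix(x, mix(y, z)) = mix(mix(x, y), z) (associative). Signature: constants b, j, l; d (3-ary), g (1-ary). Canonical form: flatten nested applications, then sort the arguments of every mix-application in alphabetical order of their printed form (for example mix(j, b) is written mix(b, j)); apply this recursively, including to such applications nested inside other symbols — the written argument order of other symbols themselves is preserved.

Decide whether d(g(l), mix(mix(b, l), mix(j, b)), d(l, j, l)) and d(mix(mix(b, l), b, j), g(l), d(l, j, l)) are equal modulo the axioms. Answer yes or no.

Left:  d(g(l), mix(mix(b, l), mix(j, b)), d(l, j, l))
  Focus inside:  mix(mix(b, l), mix(j, b))
  Un-nest:  mix(b, l, j, b)
  Order the arguments:  mix(b, b, j, l)
  Reassemble:  d(g(l), mix(b, b, j, l), d(l, j, l))
Right:  d(mix(mix(b, l), b, j), g(l), d(l, j, l))
  Descend into:  mix(mix(b, l), b, j)
  Flatten:  mix(b, l, b, j)
  Sort arguments:  mix(b, b, j, l)
  Reassemble:  d(mix(b, b, j, l), g(l), d(l, j, l))

Answer: no — d(g(l), mix(b, b, j, l), d(l, j, l)) vs d(mix(b, b, j, l), g(l), d(l, j, l))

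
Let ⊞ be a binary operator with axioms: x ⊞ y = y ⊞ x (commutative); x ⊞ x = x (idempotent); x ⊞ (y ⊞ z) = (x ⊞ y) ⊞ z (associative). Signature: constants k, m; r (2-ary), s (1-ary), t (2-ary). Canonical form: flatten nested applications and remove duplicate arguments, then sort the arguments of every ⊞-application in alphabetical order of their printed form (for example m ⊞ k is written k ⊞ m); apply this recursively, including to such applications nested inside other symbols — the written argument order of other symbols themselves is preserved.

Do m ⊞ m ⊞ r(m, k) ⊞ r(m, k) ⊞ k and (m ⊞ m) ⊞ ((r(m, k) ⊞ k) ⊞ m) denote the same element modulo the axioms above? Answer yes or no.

Left:  m ⊞ m ⊞ r(m, k) ⊞ r(m, k) ⊞ k
  Drop duplicates:  drop duplicate m, r(m, k)
  Order the arguments:  k ⊞ m ⊞ r(m, k)
Right:  (m ⊞ m) ⊞ ((r(m, k) ⊞ k) ⊞ m)
  Un-nest:  m ⊞ m ⊞ r(m, k) ⊞ k ⊞ m
  Idempotence:  drop duplicate m, m
  Order the arguments:  k ⊞ m ⊞ r(m, k)

Answer: yes — both canonical forms are k ⊞ m ⊞ r(m, k)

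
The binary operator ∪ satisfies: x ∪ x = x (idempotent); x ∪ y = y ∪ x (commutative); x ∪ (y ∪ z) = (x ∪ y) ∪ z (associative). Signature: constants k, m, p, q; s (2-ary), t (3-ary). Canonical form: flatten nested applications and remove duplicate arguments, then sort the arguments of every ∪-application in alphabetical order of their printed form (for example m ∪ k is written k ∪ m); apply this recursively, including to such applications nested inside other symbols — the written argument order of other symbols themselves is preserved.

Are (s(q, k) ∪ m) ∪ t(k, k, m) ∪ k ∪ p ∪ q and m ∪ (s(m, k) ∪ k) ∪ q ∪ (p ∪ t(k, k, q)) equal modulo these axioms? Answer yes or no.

Answer: no — k ∪ m ∪ p ∪ q ∪ s(q, k) ∪ t(k, k, m) vs k ∪ m ∪ p ∪ q ∪ s(m, k) ∪ t(k, k, q)

Derivation:
Left:  (s(q, k) ∪ m) ∪ t(k, k, m) ∪ k ∪ p ∪ q
  Flatten:  s(q, k) ∪ m ∪ t(k, k, m) ∪ k ∪ p ∪ q
  Order the arguments:  k ∪ m ∪ p ∪ q ∪ s(q, k) ∪ t(k, k, m)
Right:  m ∪ (s(m, k) ∪ k) ∪ q ∪ (p ∪ t(k, k, q))
  Merge nested applications:  m ∪ s(m, k) ∪ k ∪ q ∪ p ∪ t(k, k, q)
  Order the arguments:  k ∪ m ∪ p ∪ q ∪ s(m, k) ∪ t(k, k, q)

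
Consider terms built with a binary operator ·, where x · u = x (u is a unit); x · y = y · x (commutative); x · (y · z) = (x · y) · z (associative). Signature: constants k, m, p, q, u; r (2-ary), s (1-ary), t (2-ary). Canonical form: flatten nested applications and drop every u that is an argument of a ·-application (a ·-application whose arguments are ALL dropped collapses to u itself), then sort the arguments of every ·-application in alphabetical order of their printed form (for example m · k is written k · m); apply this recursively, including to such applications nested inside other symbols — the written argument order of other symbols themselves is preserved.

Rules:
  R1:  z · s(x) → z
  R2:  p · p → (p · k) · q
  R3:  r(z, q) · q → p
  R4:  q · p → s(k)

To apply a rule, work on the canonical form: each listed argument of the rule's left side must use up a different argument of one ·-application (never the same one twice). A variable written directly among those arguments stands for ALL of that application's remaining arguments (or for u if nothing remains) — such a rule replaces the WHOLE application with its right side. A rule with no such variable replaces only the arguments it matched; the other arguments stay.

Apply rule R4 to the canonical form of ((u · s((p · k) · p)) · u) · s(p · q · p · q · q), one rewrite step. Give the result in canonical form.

Canonical form:  s(k · p · p) · s(p · p · q · q · q)
Match R4:  consume p, q
Result:  s(k · p · p) · s(p · q · q · s(k))

Answer: s(k · p · p) · s(p · q · q · s(k))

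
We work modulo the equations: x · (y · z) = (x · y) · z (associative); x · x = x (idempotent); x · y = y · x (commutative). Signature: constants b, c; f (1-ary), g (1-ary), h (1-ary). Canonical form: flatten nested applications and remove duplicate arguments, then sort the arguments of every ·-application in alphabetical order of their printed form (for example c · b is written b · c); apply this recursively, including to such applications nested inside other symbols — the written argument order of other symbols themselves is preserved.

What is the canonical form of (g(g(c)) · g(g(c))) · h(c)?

Un-nest:  g(g(c)) · g(g(c)) · h(c)
Idempotence:  drop duplicate g(g(c))
Sort arguments:  g(g(c)) · h(c)

Answer: g(g(c)) · h(c)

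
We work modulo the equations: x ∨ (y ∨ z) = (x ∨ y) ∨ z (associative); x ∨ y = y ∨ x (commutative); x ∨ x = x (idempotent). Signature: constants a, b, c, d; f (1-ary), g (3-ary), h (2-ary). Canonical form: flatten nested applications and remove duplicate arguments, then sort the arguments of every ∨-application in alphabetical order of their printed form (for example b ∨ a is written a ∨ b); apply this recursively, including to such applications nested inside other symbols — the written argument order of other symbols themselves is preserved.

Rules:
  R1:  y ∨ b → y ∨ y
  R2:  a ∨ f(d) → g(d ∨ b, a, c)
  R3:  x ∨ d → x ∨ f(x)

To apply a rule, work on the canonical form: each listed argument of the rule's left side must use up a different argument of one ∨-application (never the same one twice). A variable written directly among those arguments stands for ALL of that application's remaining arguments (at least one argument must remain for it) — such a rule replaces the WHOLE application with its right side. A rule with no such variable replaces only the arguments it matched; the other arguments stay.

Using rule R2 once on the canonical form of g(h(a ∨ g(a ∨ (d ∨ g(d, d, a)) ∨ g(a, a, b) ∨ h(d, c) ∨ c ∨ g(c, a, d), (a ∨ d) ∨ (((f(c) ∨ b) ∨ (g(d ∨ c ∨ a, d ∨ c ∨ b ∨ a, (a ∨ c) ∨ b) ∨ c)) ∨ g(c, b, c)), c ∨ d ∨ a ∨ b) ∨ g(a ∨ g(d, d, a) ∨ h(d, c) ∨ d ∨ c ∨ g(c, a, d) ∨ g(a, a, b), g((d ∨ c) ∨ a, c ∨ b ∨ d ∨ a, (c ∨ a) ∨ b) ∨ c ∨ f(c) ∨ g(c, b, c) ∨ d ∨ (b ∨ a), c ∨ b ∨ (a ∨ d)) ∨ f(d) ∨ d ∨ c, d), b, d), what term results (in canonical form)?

Canonical form:  g(h(a ∨ c ∨ d ∨ f(d) ∨ g(a ∨ c ∨ d ∨ g(a, a, b) ∨ g(c, a, d) ∨ g(d, d, a) ∨ h(d, c), a ∨ b ∨ c ∨ d ∨ f(c) ∨ g(a ∨ c ∨ d, a ∨ b ∨ c ∨ d, a ∨ b ∨ c) ∨ g(c, b, c), a ∨ b ∨ c ∨ d), d), b, d)
Apply R2:  consuming a, f(d)
Giving:  g(h(c ∨ d ∨ g(a ∨ c ∨ d ∨ g(a, a, b) ∨ g(c, a, d) ∨ g(d, d, a) ∨ h(d, c), a ∨ b ∨ c ∨ d ∨ f(c) ∨ g(a ∨ c ∨ d, a ∨ b ∨ c ∨ d, a ∨ b ∨ c) ∨ g(c, b, c), a ∨ b ∨ c ∨ d) ∨ g(b ∨ d, a, c), d), b, d)

Answer: g(h(c ∨ d ∨ g(a ∨ c ∨ d ∨ g(a, a, b) ∨ g(c, a, d) ∨ g(d, d, a) ∨ h(d, c), a ∨ b ∨ c ∨ d ∨ f(c) ∨ g(a ∨ c ∨ d, a ∨ b ∨ c ∨ d, a ∨ b ∨ c) ∨ g(c, b, c), a ∨ b ∨ c ∨ d) ∨ g(b ∨ d, a, c), d), b, d)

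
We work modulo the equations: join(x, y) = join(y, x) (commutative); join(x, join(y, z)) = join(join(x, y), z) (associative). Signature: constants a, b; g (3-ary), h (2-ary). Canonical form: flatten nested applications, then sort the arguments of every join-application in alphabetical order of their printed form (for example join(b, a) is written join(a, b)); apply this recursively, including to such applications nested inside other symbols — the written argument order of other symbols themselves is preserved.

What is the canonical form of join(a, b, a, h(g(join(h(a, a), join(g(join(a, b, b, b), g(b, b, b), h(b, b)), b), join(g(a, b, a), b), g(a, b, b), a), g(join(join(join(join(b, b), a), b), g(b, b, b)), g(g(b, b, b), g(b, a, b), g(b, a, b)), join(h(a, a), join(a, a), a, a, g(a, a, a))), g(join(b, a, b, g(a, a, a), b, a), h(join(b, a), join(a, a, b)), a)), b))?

Simplify inside:  h(g(join(h(a, a), join(g(join(a, b, b, b), g(b, b, b), h(b, b)), b), join(g(a, b, a), b), g(a, b, b), a), g(join(join(join(join(b, b), a), b), g(b, b, b)), g(g(b, b, b), g(b, a, b), g(b, a, b)), join(h(a, a), join(a, a), a, a, g(a, a, a))), g(join(b, a, b, g(a, a, a), b, a), h(join(b, a), join(a, a, b)), a)), b)  →  h(g(join(a, b, b, g(a, b, a), g(a, b, b), g(join(a, b, b, b), g(b, b, b), h(b, b)), h(a, a)), g(join(a, b, b, b, g(b, b, b)), g(g(b, b, b), g(b, a, b), g(b, a, b)), join(a, a, a, a, g(a, a, a), h(a, a))), g(join(a, a, b, b, b, g(a, a, a)), h(join(a, b), join(a, a, b)), a)), b)
Sort:  join(a, a, b, h(g(join(a, b, b, g(a, b, a), g(a, b, b), g(join(a, b, b, b), g(b, b, b), h(b, b)), h(a, a)), g(join(a, b, b, b, g(b, b, b)), g(g(b, b, b), g(b, a, b), g(b, a, b)), join(a, a, a, a, g(a, a, a), h(a, a))), g(join(a, a, b, b, b, g(a, a, a)), h(join(a, b), join(a, a, b)), a)), b))

Answer: join(a, a, b, h(g(join(a, b, b, g(a, b, a), g(a, b, b), g(join(a, b, b, b), g(b, b, b), h(b, b)), h(a, a)), g(join(a, b, b, b, g(b, b, b)), g(g(b, b, b), g(b, a, b), g(b, a, b)), join(a, a, a, a, g(a, a, a), h(a, a))), g(join(a, a, b, b, b, g(a, a, a)), h(join(a, b), join(a, a, b)), a)), b))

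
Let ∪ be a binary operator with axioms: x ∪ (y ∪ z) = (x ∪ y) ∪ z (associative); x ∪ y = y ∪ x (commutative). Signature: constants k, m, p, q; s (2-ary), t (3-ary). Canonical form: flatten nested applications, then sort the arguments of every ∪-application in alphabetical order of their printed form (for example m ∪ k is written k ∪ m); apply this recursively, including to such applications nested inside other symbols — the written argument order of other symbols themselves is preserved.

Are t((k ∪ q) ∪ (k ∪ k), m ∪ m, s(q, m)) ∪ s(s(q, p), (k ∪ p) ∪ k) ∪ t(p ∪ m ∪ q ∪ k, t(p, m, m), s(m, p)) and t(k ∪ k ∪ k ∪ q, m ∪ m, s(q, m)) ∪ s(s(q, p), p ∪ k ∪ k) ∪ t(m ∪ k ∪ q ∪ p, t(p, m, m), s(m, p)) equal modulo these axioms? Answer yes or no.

Left:  t((k ∪ q) ∪ (k ∪ k), m ∪ m, s(q, m)) ∪ s(s(q, p), (k ∪ p) ∪ k) ∪ t(p ∪ m ∪ q ∪ k, t(p, m, m), s(m, p))
  Simplify inside:  t((k ∪ q) ∪ (k ∪ k), m ∪ m, s(q, m))  →  t(k ∪ k ∪ k ∪ q, m ∪ m, s(q, m))
  Canonicalize subterm:  s(s(q, p), (k ∪ p) ∪ k)  →  s(s(q, p), k ∪ k ∪ p)
  Canonicalize subterm:  t(p ∪ m ∪ q ∪ k, t(p, m, m), s(m, p))  →  t(k ∪ m ∪ p ∪ q, t(p, m, m), s(m, p))
  Order the arguments:  s(s(q, p), k ∪ k ∪ p) ∪ t(k ∪ k ∪ k ∪ q, m ∪ m, s(q, m)) ∪ t(k ∪ m ∪ p ∪ q, t(p, m, m), s(m, p))
Right:  t(k ∪ k ∪ k ∪ q, m ∪ m, s(q, m)) ∪ s(s(q, p), p ∪ k ∪ k) ∪ t(m ∪ k ∪ q ∪ p, t(p, m, m), s(m, p))
  Canonicalize subterm:  s(s(q, p), p ∪ k ∪ k)  →  s(s(q, p), k ∪ k ∪ p)
  Canonicalize subterm:  t(m ∪ k ∪ q ∪ p, t(p, m, m), s(m, p))  →  t(k ∪ m ∪ p ∪ q, t(p, m, m), s(m, p))
  Sort:  s(s(q, p), k ∪ k ∪ p) ∪ t(k ∪ k ∪ k ∪ q, m ∪ m, s(q, m)) ∪ t(k ∪ m ∪ p ∪ q, t(p, m, m), s(m, p))

Answer: yes — both canonical forms are s(s(q, p), k ∪ k ∪ p) ∪ t(k ∪ k ∪ k ∪ q, m ∪ m, s(q, m)) ∪ t(k ∪ m ∪ p ∪ q, t(p, m, m), s(m, p))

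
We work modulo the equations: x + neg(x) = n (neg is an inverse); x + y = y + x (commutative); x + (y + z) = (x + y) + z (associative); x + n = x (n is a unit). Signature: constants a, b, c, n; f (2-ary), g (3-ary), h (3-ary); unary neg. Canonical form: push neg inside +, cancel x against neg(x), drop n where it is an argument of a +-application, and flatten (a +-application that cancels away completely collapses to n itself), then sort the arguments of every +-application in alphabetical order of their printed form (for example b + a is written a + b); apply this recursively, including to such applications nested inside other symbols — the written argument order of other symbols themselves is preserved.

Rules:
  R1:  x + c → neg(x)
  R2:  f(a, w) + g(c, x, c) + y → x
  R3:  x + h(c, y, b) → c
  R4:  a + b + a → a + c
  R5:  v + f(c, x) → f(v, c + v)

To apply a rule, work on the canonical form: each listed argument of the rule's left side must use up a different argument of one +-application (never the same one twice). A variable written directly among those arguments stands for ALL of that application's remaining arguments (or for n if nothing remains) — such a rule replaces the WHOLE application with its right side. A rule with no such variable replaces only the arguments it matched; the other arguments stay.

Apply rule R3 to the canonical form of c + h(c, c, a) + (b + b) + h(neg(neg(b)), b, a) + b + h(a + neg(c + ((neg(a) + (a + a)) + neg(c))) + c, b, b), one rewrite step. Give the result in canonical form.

Answer: c

Derivation:
Canonical form:  b + b + b + c + h(b, b, a) + h(c, b, b) + h(c, c, a)
Match R3:  consume h(c, b, b);  x := b + b + b + c + h(b, b, a) + h(c, c, a), y := b
The extension variable absorbs all remaining arguments, so the whole application is rewritten.
Result:  c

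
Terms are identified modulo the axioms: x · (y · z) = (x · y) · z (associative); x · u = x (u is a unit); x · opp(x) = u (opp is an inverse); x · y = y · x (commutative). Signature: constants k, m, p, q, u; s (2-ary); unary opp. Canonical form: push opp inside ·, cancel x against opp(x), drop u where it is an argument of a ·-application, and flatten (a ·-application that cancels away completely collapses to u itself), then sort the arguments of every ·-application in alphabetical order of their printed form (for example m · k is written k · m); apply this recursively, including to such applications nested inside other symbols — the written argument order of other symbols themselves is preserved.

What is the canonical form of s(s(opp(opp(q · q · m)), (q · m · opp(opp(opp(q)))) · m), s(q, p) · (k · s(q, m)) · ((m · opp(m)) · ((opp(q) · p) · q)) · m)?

Answer: s(s(m · q · q, m · m), k · m · p · s(q, m) · s(q, p))

Derivation:
Work inside:  s(q, p) · (k · s(q, m)) · ((m · opp(m)) · ((opp(q) · p) · q)) · m
Cancel inverse pairs:  q cancels
Collect terms:  s(q, p) · k · s(q, m) · m · p
Sort arguments:  k · m · p · s(q, m) · s(q, p)
Reassemble:  s(s(m · q · q, m · m), k · m · p · s(q, m) · s(q, p))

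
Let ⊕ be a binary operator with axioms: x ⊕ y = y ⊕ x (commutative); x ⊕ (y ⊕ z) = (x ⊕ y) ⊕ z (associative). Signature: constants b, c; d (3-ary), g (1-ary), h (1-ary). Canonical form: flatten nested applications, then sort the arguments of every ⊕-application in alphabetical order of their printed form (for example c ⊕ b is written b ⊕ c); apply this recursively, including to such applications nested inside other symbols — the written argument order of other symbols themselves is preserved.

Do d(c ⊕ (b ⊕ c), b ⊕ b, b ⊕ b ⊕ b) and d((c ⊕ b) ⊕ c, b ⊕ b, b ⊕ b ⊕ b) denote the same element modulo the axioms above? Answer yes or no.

Left:  d(c ⊕ (b ⊕ c), b ⊕ b, b ⊕ b ⊕ b)
  Descend into:  c ⊕ (b ⊕ c)
  Un-nest:  c ⊕ b ⊕ c
  Sort:  b ⊕ c ⊕ c
  Reassemble:  d(b ⊕ c ⊕ c, b ⊕ b, b ⊕ b ⊕ b)
Right:  d((c ⊕ b) ⊕ c, b ⊕ b, b ⊕ b ⊕ b)
  Focus inside:  (c ⊕ b) ⊕ c
  Merge nested applications:  c ⊕ b ⊕ c
  Sort:  b ⊕ c ⊕ c
  Rebuild:  d(b ⊕ c ⊕ c, b ⊕ b, b ⊕ b ⊕ b)

Answer: yes — both canonical forms are d(b ⊕ c ⊕ c, b ⊕ b, b ⊕ b ⊕ b)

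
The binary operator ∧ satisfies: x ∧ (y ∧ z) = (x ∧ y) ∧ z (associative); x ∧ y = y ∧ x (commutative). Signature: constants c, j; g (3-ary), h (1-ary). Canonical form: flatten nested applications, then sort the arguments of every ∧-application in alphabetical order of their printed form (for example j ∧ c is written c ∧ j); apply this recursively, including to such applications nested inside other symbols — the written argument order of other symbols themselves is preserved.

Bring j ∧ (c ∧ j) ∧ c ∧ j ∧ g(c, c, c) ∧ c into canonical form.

Merge nested applications:  j ∧ c ∧ j ∧ c ∧ j ∧ g(c, c, c) ∧ c
Order the arguments:  c ∧ c ∧ c ∧ g(c, c, c) ∧ j ∧ j ∧ j

Answer: c ∧ c ∧ c ∧ g(c, c, c) ∧ j ∧ j ∧ j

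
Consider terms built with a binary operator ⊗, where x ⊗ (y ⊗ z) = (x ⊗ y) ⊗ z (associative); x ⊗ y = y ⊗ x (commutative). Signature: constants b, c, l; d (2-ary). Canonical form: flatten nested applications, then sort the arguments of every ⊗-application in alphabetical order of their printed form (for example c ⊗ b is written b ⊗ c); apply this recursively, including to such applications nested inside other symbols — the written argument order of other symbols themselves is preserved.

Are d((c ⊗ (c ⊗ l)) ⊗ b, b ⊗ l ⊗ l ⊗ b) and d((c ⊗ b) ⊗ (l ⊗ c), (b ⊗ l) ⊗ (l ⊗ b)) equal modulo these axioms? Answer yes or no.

Left:  d((c ⊗ (c ⊗ l)) ⊗ b, b ⊗ l ⊗ l ⊗ b)
  Descend into:  (c ⊗ (c ⊗ l)) ⊗ b
  Un-nest:  c ⊗ c ⊗ l ⊗ b
  Sort arguments:  b ⊗ c ⊗ c ⊗ l
  Rebuild:  d(b ⊗ c ⊗ c ⊗ l, b ⊗ b ⊗ l ⊗ l)
Right:  d((c ⊗ b) ⊗ (l ⊗ c), (b ⊗ l) ⊗ (l ⊗ b))
  Work inside:  (b ⊗ l) ⊗ (l ⊗ b)
  Merge nested applications:  b ⊗ l ⊗ l ⊗ b
  Order the arguments:  b ⊗ b ⊗ l ⊗ l
  Rebuild:  d(b ⊗ c ⊗ c ⊗ l, b ⊗ b ⊗ l ⊗ l)

Answer: yes — both canonical forms are d(b ⊗ c ⊗ c ⊗ l, b ⊗ b ⊗ l ⊗ l)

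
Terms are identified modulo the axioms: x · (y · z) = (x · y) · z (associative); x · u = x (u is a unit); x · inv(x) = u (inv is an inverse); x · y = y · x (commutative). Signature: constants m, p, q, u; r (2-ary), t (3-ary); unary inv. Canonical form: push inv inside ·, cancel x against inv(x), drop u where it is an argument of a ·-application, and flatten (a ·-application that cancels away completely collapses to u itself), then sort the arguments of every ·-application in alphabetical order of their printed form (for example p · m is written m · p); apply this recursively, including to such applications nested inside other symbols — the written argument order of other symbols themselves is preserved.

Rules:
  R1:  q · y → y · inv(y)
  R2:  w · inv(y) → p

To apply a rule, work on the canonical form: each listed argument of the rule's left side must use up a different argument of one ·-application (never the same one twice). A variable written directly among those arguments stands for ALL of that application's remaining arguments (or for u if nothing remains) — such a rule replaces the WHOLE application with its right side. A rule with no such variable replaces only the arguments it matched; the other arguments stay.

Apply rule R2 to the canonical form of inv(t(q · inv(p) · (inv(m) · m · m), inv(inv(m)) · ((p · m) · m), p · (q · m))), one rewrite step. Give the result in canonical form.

Canonical form:  inv(t(inv(p) · m · q, m · m · m · p, m · p · q))
R2 matches:  uses inv(p);  w := m · q, y := p
The variable takes the whole remainder — replace the entire application.
Result:  inv(t(p, m · m · m · p, m · p · q))

Answer: inv(t(p, m · m · m · p, m · p · q))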